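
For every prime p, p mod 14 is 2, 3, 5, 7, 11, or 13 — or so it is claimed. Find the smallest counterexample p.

p = 23

Check each prime p in order until the claim fails.
The first 8 eligible values, up to p = 19, all satisfy the conclusion.
p = 23: 23 mod 14 = 9 — not in {2, 3, 5, 7, 11, 13}.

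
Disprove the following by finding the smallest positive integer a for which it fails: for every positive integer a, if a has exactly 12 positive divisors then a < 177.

The first 12 eligible values, up to a = 160, all satisfy the conclusion.
a = 198: τ(198) = 12; 198 ≥ 177.
Thus a = 198 disproves the claim, and no smaller a works.

a = 198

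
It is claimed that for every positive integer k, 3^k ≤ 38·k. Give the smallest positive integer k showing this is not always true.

Check each positive integer k in order until 3^k > 38·k.
k = 1: 3^k = 3 and 38·k = 38, so 3 ≤ 38.
k = 2: 3^k = 9 and 38·k = 76, so 9 ≤ 76.
k = 3: 3^k = 27 and 38·k = 114, so 27 ≤ 114.
k = 4: 3^k = 81 and 38·k = 152, so 81 ≤ 152.
k = 5: 3^k = 243 and 38·k = 190, so 243 > 190.
So k = 5 is the smallest counterexample.

k = 5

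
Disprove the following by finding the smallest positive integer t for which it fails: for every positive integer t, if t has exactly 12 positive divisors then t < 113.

For t = 60, 72, 84, 90, 96, 108 the conclusion holds.
t = 126: τ(126) = 12; 126 ≥ 113.

t = 126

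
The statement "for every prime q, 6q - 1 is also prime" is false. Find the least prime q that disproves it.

For q = 2, 3, 5, 7 the conclusion holds.
q = 11: 6q - 1 = 65 = 5 × 13, not prime.

q = 11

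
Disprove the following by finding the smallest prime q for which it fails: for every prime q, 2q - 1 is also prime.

A counterexample is any prime q such that 2q - 1 is not prime; we check each in order.
For q = 2, 3 the conclusion holds.
q = 5: 2q - 1 = 9 = 3 × 3, not prime.

q = 5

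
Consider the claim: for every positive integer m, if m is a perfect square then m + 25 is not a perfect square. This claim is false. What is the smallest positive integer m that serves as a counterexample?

m = 144

A counterexample is any positive integer m such that m is a perfect square but m + 25 is a perfect square; we check each in order.
For m = 1, 4, 9, 16, …, 81, 100, 121 the conclusion holds.
m = 144: 144 = 12² and 144 + 25 = 169 = 13².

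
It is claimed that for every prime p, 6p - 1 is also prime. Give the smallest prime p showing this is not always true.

p = 11

p = 2: 6p - 1 = 11, prime.
p = 3: 6p - 1 = 17, prime.
p = 5: 6p - 1 = 29, prime.
p = 7: 6p - 1 = 41, prime.
p = 11: 6p - 1 = 65 = 5 × 13, not prime.
Hence p = 11 is a counterexample.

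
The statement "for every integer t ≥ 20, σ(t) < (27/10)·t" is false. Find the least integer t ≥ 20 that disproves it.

We need the least integer t ≥ 20 for which the claim fails.
The first 40 eligible values, up to t = 59, all satisfy the conclusion.
t = 60: σ(60) = 168; 168 ≥ 162.

t = 60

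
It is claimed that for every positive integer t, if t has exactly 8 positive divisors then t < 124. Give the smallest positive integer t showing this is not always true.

t = 128

A counterexample is any positive integer t such that t has exactly 8 positive divisors but the claim fails; we check each in order.
For t = 24, 30, 40, 42, …, 105, 110, 114 the conclusion holds.
t = 128: τ(128) = 8; 128 ≥ 124.
Thus t = 128 disproves the claim, and no smaller t works.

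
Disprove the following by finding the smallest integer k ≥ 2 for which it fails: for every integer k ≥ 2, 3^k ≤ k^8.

k = 23

A counterexample is any integer k ≥ 2 such that 3^k > k^8; we check each in order.
For k = 2, 3, 4, 5, …, 20, 21, 22 the conclusion holds.
k = 23: 3^k = 94143178827 and k^8 = 78310985281, so 94143178827 > 78310985281.
Thus k = 23 disproves the claim, and no smaller k works.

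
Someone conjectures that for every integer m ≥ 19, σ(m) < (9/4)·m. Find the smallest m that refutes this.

m = 19: σ(19) = 20; 20 < 171/4.
m = 20: σ(20) = 42; 42 < 45.
m = 21: σ(21) = 32; 32 < 189/4.
m = 22: σ(22) = 36; 36 < 99/2.
m = 23: σ(23) = 24; 24 < 207/4.
m = 24: σ(24) = 60; 60 ≥ 54.

m = 24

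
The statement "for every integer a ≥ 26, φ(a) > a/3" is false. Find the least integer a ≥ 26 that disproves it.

a = 30

We need the least integer a ≥ 26 for which the claim fails.
The first 4 eligible values, up to a = 29, all satisfy the conclusion.
a = 30: φ(30) = 8 and 30/3 = 10, so φ(30) ≤ 30/3.
So a = 30 is the smallest counterexample.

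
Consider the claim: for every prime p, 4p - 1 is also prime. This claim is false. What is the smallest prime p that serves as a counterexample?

p = 7

Check each prime p in order until 4p - 1 is not prime.
p = 2: 4p - 1 = 7, prime.
p = 3: 4p - 1 = 11, prime.
p = 5: 4p - 1 = 19, prime.
p = 7: 4p - 1 = 27 = 3 × 9, not prime.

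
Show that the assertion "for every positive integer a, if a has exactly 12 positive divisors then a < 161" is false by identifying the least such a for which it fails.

a = 198

For a = 60, 72, 84, 90, …, 150, 156, 160 the conclusion holds.
a = 198: τ(198) = 12; 198 ≥ 161.
Thus a = 198 disproves the claim, and no smaller a works.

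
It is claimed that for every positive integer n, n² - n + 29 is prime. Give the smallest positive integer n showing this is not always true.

A counterexample is any positive integer n such that n² - n + 29 is not prime; we check each in order.
For n = 1, 2 the conclusion holds.
n = 3: n² - n + 29 = 35 = 5 × 7, composite.
So n = 3 is the smallest counterexample.

n = 3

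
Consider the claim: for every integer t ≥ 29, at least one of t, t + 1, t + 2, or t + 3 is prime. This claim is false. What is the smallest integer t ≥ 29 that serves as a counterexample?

Check each integer t ≥ 29 in order until t, t + 1, t + 2, t + 3 are all composite.
t = 29: 29 is prime.
t = 30: 31 is prime.
t = 31: 31 is prime.
t = 32: 32 = 2 × 16; 33 = 3 × 11; 34 = 2 × 17; 35 = 5 × 7 — all composite.

t = 32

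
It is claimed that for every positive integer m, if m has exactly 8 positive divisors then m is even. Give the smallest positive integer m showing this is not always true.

Check each positive integer m in order until m has exactly 8 positive divisors but m is odd.
For m = 24, 30, 40, 42, …, 88, 102, 104 the conclusion holds.
m = 105: divisors of 105: 1, 3, 5, 7, 15, 21, 35, 105; 105 is odd.

m = 105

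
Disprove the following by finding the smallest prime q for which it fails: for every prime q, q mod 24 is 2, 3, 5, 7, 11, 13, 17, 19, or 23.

Check each prime q in order until the claim fails.
For q = 2, 3, 5, 7, …, 61, 67, 71 the conclusion holds.
q = 73: 73 mod 24 = 1 — not in {2, 3, 5, 7, 11, 13, 17, 19, 23}.
Thus q = 73 disproves the claim, and no smaller q works.

q = 73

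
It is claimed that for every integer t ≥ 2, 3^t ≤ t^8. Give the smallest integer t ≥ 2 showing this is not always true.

t = 23

We need the least integer t ≥ 2 for which 3^t > t^8.
The first 21 eligible values, up to t = 22, all satisfy the conclusion.
t = 23: 3^t = 94143178827 and t^8 = 78310985281, so 94143178827 > 78310985281.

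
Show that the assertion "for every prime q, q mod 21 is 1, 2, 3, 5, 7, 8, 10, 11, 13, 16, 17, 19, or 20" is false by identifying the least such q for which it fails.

q = 67

For q = 2, 3, 5, 7, …, 53, 59, 61 the conclusion holds.
q = 67: 67 mod 21 = 4 — not in {1, 2, 3, 5, 7, 8, 10, 11, 13, 16, 17, 19, 20}.
Thus q = 67 disproves the claim, and no smaller q works.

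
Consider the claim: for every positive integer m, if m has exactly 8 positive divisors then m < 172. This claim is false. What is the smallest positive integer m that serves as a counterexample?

For m = 24, 30, 40, 42, …, 154, 165, 170 the conclusion holds.
m = 174: τ(174) = 8; 174 ≥ 172.
Thus m = 174 disproves the claim, and no smaller m works.

m = 174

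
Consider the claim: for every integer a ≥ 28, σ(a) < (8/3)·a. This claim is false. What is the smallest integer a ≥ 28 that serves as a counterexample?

a = 60

For a = 28, 29, 30, 31, …, 57, 58, 59 the conclusion holds.
a = 60: σ(60) = 168; 168 ≥ 160.
Thus a = 60 disproves the claim, and no smaller a works.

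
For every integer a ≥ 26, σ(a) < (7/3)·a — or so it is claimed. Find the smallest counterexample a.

Check each integer a ≥ 26 in order until the claim fails.
The first 4 eligible values, up to a = 29, all satisfy the conclusion.
a = 30: σ(30) = 72; 72 ≥ 70.

a = 30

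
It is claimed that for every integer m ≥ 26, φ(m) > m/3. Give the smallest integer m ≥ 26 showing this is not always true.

m = 30

Check each integer m ≥ 26 in order until the claim fails.
m = 26: φ(26) = 12 and 26/3 = 26/3, so φ(26) > 26/3.
m = 27: φ(27) = 18 and 27/3 = 9, so φ(27) > 27/3.
m = 28: φ(28) = 12 and 28/3 = 28/3, so φ(28) > 28/3.
m = 29: φ(29) = 28 and 29/3 = 29/3, so φ(29) > 29/3.
m = 30: φ(30) = 8 and 30/3 = 10, so φ(30) ≤ 30/3.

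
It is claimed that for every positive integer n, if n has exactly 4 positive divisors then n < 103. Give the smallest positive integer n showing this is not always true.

The first 32 eligible values, up to n = 95, all satisfy the conclusion.
n = 106: τ(106) = 4; 106 ≥ 103.
Thus n = 106 disproves the claim, and no smaller n works.

n = 106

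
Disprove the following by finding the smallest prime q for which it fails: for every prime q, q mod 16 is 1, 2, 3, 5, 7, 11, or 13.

Check each prime q in order until the claim fails.
The first 10 eligible values, up to q = 29, all satisfy the conclusion.
q = 31: 31 mod 16 = 15 — not in {1, 2, 3, 5, 7, 11, 13}.
Thus q = 31 disproves the claim, and no smaller q works.

q = 31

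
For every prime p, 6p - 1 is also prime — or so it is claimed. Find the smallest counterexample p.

p = 11

For p = 2, 3, 5, 7 the conclusion holds.
p = 11: 6p - 1 = 65 = 5 × 13, not prime.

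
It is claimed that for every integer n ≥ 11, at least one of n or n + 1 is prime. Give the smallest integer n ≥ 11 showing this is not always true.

n = 14

For n = 11, 12, 13 the conclusion holds.
n = 14: 14 = 2 × 7; 15 = 3 × 5 — both composite.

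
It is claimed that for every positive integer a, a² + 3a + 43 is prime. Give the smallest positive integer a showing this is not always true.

a = 39

A counterexample is any positive integer a such that a² + 3a + 43 is not prime; we check each in order.
For a = 1, 2, 3, 4, …, 36, 37, 38 the conclusion holds.
a = 39: a² + 3a + 43 = 1681 = 41 × 41, composite.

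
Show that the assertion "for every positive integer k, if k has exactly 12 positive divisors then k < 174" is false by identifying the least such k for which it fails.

k = 198

For k = 60, 72, 84, 90, …, 150, 156, 160 the conclusion holds.
k = 198: τ(198) = 12; 198 ≥ 174.
Hence k = 198 is a counterexample.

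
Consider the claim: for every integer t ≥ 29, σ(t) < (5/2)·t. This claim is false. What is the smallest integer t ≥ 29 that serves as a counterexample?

Check each integer t ≥ 29 in order until the claim fails.
The first 7 eligible values, up to t = 35, all satisfy the conclusion.
t = 36: σ(36) = 91; 91 ≥ 90.
Hence t = 36 is a counterexample.

t = 36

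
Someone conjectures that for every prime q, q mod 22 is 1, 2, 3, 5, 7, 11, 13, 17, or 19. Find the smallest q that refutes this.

A counterexample is any prime q such that the claim fails; we check each in order.
For q = 2, 3, 5, 7, 11, 13, 17, 19, 23, 29 the conclusion holds.
q = 31: 31 mod 22 = 9 — not in {1, 2, 3, 5, 7, 11, 13, 17, 19}.

q = 31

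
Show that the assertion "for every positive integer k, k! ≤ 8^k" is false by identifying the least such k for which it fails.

Check each positive integer k in order until k! > 8^k.
For k = 1, 2, 3, 4, …, 17, 18, 19 the conclusion holds.
k = 20: k! = 2432902008176640000 and 8^k = 1152921504606846976, so 2432902008176640000 > 1152921504606846976.
So k = 20 is the smallest counterexample.

k = 20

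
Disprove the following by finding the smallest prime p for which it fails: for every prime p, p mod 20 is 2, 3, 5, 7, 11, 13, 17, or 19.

p = 29

Check each prime p in order until the claim fails.
For p = 2, 3, 5, 7, 11, 13, 17, 19, 23 the conclusion holds.
p = 29: 29 mod 20 = 9 — not in {2, 3, 5, 7, 11, 13, 17, 19}.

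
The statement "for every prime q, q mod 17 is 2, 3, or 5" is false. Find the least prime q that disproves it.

q = 2: 2 mod 17 = 2.
q = 3: 3 mod 17 = 3.
q = 5: 5 mod 17 = 5.
q = 7: 7 mod 17 = 7 — not in {2, 3, 5}.

q = 7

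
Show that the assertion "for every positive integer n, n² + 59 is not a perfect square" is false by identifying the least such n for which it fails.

A counterexample is any positive integer n such that n² + 59 is a perfect square; we check each in order.
For n = 1, 2, 3, 4, …, 26, 27, 28 the conclusion holds.
n = 29: 29² + 59 = 900 = 30², a perfect square.
Hence n = 29 is a counterexample.

n = 29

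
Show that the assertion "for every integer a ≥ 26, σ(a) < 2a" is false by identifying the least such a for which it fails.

We need the least integer a ≥ 26 for which the claim fails.
a = 26: σ(26) = 42; 42 < 52.
a = 27: σ(27) = 40; 40 < 54.
a = 28: σ(28) = 56; 56 ≥ 56.

a = 28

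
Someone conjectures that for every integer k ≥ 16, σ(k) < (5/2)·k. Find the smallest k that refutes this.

k = 24

We need the least integer k ≥ 16 for which the claim fails.
For k = 16, 17, 18, 19, 20, 21, 22, 23 the conclusion holds.
k = 24: σ(24) = 60; 60 ≥ 60.
So k = 24 is the smallest counterexample.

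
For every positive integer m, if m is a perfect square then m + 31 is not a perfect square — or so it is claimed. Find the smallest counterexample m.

Check each positive integer m in order until m is a perfect square but m + 31 is a perfect square.
For m = 1, 4, 9, 16, …, 144, 169, 196 the conclusion holds.
m = 225: 225 = 15² and 225 + 31 = 256 = 16².
So m = 225 is the smallest counterexample.

m = 225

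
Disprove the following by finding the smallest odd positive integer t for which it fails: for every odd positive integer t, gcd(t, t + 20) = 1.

t = 1: gcd(1, 21) = 1.
t = 3: gcd(3, 23) = 1.
t = 5: gcd(5, 25) = 5.
Thus t = 5 disproves the claim, and no smaller t works.

t = 5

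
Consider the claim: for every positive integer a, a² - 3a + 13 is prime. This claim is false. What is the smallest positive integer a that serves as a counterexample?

Check each positive integer a in order until a² - 3a + 13 is not prime.
For a = 1, 2, 3, 4, …, 9, 10, 11 the conclusion holds.
a = 12: a² - 3a + 13 = 121 = 11 × 11, composite.
Thus a = 12 disproves the claim, and no smaller a works.

a = 12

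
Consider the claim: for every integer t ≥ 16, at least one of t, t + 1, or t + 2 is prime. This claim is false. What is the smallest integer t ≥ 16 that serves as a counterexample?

Check each integer t ≥ 16 in order until t, t + 1, t + 2 are all composite.
For t = 16, 17, 18, 19 the conclusion holds.
t = 20: 20 = 2 × 10; 21 = 3 × 7; 22 = 2 × 11 — all composite.
Thus t = 20 disproves the claim, and no smaller t works.

t = 20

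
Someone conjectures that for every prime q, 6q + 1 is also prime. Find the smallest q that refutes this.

q = 2: 6q + 1 = 13, prime.
q = 3: 6q + 1 = 19, prime.
q = 5: 6q + 1 = 31, prime.
q = 7: 6q + 1 = 43, prime.
q = 11: 6q + 1 = 67, prime.
q = 13: 6q + 1 = 79, prime.
q = 17: 6q + 1 = 103, prime.
q = 19: 6q + 1 = 115 = 5 × 23, not prime.
Thus q = 19 disproves the claim, and no smaller q works.

q = 19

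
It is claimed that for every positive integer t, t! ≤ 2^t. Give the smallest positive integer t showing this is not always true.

For t = 1, 2, 3 the conclusion holds.
t = 4: t! = 24 and 2^t = 16, so 24 > 16.
Hence t = 4 is a counterexample.

t = 4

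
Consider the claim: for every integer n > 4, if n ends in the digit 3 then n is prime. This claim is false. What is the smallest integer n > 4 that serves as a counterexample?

n = 33

Check each integer n > 4 in order until n ends in the digit 3 but n is not prime.
For n = 13, 23 the conclusion holds.
n = 33: 33 ends in 3; 33 = 3 × 11, composite.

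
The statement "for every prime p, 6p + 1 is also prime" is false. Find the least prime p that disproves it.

Check each prime p in order until 6p + 1 is not prime.
p = 2: 6p + 1 = 13, prime.
p = 3: 6p + 1 = 19, prime.
p = 5: 6p + 1 = 31, prime.
p = 7: 6p + 1 = 43, prime.
p = 11: 6p + 1 = 67, prime.
p = 13: 6p + 1 = 79, prime.
p = 17: 6p + 1 = 103, prime.
p = 19: 6p + 1 = 115 = 5 × 23, not prime.
So p = 19 is the smallest counterexample.

p = 19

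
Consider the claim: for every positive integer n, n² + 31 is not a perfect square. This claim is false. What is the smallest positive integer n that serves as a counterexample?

Check each positive integer n in order until n² + 31 is a perfect square.
For n = 1, 2, 3, 4, …, 12, 13, 14 the conclusion holds.
n = 15: 15² + 31 = 256 = 16², a perfect square.

n = 15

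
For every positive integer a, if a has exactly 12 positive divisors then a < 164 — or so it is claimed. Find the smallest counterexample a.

A counterexample is any positive integer a such that a has exactly 12 positive divisors but the claim fails; we check each in order.
The first 12 eligible values, up to a = 160, all satisfy the conclusion.
a = 198: τ(198) = 12; 198 ≥ 164.
So a = 198 is the smallest counterexample.

a = 198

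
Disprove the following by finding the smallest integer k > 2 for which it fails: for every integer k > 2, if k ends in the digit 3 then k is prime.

For k = 3, 13, 23 the conclusion holds.
k = 33: 33 ends in 3; 33 = 3 × 11, composite.
Thus k = 33 disproves the claim, and no smaller k works.

k = 33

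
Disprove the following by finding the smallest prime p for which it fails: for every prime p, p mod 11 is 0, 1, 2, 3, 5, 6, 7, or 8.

The first 10 eligible values, up to p = 29, all satisfy the conclusion.
p = 31: 31 mod 11 = 9 — not in {0, 1, 2, 3, 5, 6, 7, 8}.

p = 31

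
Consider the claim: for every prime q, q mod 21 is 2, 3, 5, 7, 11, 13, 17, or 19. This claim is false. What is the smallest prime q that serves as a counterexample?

q = 29

For q = 2, 3, 5, 7, 11, 13, 17, 19, 23 the conclusion holds.
q = 29: 29 mod 21 = 8 — not in {2, 3, 5, 7, 11, 13, 17, 19}.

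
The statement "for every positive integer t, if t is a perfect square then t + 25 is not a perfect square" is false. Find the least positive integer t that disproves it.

t = 144

We need the least positive integer t for which t is a perfect square but t + 25 is a perfect square.
The first 11 eligible values, up to t = 121, all satisfy the conclusion.
t = 144: 144 = 12² and 144 + 25 = 169 = 13².
Hence t = 144 is a counterexample.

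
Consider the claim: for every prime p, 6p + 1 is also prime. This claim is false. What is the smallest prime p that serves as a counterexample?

For p = 2, 3, 5, 7, 11, 13, 17 the conclusion holds.
p = 19: 6p + 1 = 115 = 5 × 23, not prime.

p = 19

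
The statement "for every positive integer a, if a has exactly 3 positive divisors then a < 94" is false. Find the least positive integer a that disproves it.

A counterexample is any positive integer a such that a has exactly 3 positive divisors but the claim fails; we check each in order.
The first 4 eligible values, up to a = 49, all satisfy the conclusion.
a = 121: τ(121) = 3; 121 ≥ 94.
So a = 121 is the smallest counterexample.

a = 121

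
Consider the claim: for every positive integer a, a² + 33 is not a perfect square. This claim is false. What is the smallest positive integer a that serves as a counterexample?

a = 4

A counterexample is any positive integer a such that a² + 33 is a perfect square; we check each in order.
a = 1: 1² + 33 = 34, not a perfect square.
a = 2: 2² + 33 = 37, not a perfect square.
a = 3: 3² + 33 = 42, not a perfect square.
a = 4: 4² + 33 = 49 = 7², a perfect square.
Thus a = 4 disproves the claim, and no smaller a works.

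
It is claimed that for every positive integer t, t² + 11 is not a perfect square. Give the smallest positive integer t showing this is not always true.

t = 5

t = 1: 1² + 11 = 12, not a perfect square.
t = 2: 2² + 11 = 15, not a perfect square.
t = 3: 3² + 11 = 20, not a perfect square.
t = 4: 4² + 11 = 27, not a perfect square.
t = 5: 5² + 11 = 36 = 6², a perfect square.
Hence t = 5 is a counterexample.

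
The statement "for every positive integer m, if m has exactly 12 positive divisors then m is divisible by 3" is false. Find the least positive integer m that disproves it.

The first 8 eligible values, up to m = 132, all satisfy the conclusion.
m = 140: τ(140) = 12; 140 mod 3 = 2.
Thus m = 140 disproves the claim, and no smaller m works.

m = 140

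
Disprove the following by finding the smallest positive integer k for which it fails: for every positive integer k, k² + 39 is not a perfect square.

k = 1: 1² + 39 = 40, not a perfect square.
k = 2: 2² + 39 = 43, not a perfect square.
k = 3: 3² + 39 = 48, not a perfect square.
k = 4: 4² + 39 = 55, not a perfect square.
k = 5: 5² + 39 = 64 = 8², a perfect square.

k = 5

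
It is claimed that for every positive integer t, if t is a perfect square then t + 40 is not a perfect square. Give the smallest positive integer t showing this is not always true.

t = 9

A counterexample is any positive integer t such that t is a perfect square but t + 40 is a perfect square; we check each in order.
t = 1: 1 + 40 = 41, not a perfect square.
t = 4: 4 + 40 = 44, not a perfect square.
t = 9: 9 = 3² and 9 + 40 = 49 = 7².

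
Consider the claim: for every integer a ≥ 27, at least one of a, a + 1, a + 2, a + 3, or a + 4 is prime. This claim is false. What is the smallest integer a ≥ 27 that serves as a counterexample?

The first 5 eligible values, up to a = 31, all satisfy the conclusion.
a = 32: 32 = 2 × 16; 33 = 3 × 11; 34 = 2 × 17; 35 = 5 × 7; 36 = 2 × 18 — all composite.

a = 32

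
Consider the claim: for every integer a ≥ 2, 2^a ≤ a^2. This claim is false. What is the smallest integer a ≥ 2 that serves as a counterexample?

a = 5

For a = 2, 3, 4 the conclusion holds.
a = 5: 2^a = 32 and a^2 = 25, so 32 > 25.
Thus a = 5 disproves the claim, and no smaller a works.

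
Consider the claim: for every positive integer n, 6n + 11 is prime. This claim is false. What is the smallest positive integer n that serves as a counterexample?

For n = 1, 2, 3 the conclusion holds.
n = 4: 6n + 11 = 35 = 5 × 7, composite.

n = 4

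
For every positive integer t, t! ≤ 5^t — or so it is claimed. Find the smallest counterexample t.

t = 12

We need the least positive integer t for which t! > 5^t.
For t = 1, 2, 3, 4, …, 9, 10, 11 the conclusion holds.
t = 12: t! = 479001600 and 5^t = 244140625, so 479001600 > 244140625.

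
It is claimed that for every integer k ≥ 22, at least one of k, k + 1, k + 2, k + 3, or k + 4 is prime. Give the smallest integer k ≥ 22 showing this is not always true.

For k = 22, 23 the conclusion holds.
k = 24: 24 = 2 × 12; 25 = 5 × 5; 26 = 2 × 13; 27 = 3 × 9; 28 = 2 × 14 — all composite.

k = 24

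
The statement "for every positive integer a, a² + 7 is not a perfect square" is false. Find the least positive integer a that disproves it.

A counterexample is any positive integer a such that a² + 7 is a perfect square; we check each in order.
a = 1: 1² + 7 = 8, not a perfect square.
a = 2: 2² + 7 = 11, not a perfect square.
a = 3: 3² + 7 = 16 = 4², a perfect square.
Hence a = 3 is a counterexample.

a = 3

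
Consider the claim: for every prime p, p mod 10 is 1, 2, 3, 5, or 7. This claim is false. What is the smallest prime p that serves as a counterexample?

A counterexample is any prime p such that the claim fails; we check each in order.
The first 7 eligible values, up to p = 17, all satisfy the conclusion.
p = 19: 19 mod 10 = 9 — not in {1, 2, 3, 5, 7}.

p = 19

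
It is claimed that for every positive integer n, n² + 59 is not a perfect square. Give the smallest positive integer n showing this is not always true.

n = 29

We need the least positive integer n for which n² + 59 is a perfect square.
For n = 1, 2, 3, 4, …, 26, 27, 28 the conclusion holds.
n = 29: 29² + 59 = 900 = 30², a perfect square.
So n = 29 is the smallest counterexample.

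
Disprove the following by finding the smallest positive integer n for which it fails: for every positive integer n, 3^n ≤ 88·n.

Check each positive integer n in order until 3^n > 88·n.
For n = 1, 2, 3, 4, 5 the conclusion holds.
n = 6: 3^n = 729 and 88·n = 528, so 729 > 528.

n = 6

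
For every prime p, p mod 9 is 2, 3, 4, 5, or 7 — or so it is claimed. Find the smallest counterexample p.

Check each prime p in order until the claim fails.
p = 2: 2 mod 9 = 2.
p = 3: 3 mod 9 = 3.
p = 5: 5 mod 9 = 5.
p = 7: 7 mod 9 = 7.
p = 11: 11 mod 9 = 2.
p = 13: 13 mod 9 = 4.
p = 17: 17 mod 9 = 8 — not in {2, 3, 4, 5, 7}.

p = 17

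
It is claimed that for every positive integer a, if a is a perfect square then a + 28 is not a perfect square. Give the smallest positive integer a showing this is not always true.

a = 36

We need the least positive integer a for which a is a perfect square but a + 28 is a perfect square.
a = 1: 1 + 28 = 29, not a perfect square.
a = 4: 4 + 28 = 32, not a perfect square.
a = 9: 9 + 28 = 37, not a perfect square.
a = 16: 16 + 28 = 44, not a perfect square.
a = 25: 25 + 28 = 53, not a perfect square.
a = 36: 36 = 6² and 36 + 28 = 64 = 8².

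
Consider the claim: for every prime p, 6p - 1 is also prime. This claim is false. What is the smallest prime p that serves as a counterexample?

p = 11

For p = 2, 3, 5, 7 the conclusion holds.
p = 11: 6p - 1 = 65 = 5 × 13, not prime.
Thus p = 11 disproves the claim, and no smaller p works.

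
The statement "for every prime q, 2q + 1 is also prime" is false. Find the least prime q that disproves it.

A counterexample is any prime q such that 2q + 1 is not prime; we check each in order.
q = 2: 2q + 1 = 5, prime.
q = 3: 2q + 1 = 7, prime.
q = 5: 2q + 1 = 11, prime.
q = 7: 2q + 1 = 15 = 3 × 5, not prime.

q = 7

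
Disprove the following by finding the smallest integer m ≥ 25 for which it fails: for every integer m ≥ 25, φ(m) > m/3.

m = 30

For m = 25, 26, 27, 28, 29 the conclusion holds.
m = 30: φ(30) = 8 and 30/3 = 10, so φ(30) ≤ 30/3.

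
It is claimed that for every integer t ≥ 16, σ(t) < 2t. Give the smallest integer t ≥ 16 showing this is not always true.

t = 18

For t = 16, 17 the conclusion holds.
t = 18: σ(18) = 39; 39 ≥ 36.
Hence t = 18 is a counterexample.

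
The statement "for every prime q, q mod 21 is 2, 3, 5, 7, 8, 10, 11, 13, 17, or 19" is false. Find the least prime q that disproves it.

q = 37

Check each prime q in order until the claim fails.
The first 11 eligible values, up to q = 31, all satisfy the conclusion.
q = 37: 37 mod 21 = 16 — not in {2, 3, 5, 7, 8, 10, 11, 13, 17, 19}.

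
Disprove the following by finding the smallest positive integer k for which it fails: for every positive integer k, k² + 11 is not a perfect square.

Check each positive integer k in order until k² + 11 is a perfect square.
For k = 1, 2, 3, 4 the conclusion holds.
k = 5: 5² + 11 = 36 = 6², a perfect square.

k = 5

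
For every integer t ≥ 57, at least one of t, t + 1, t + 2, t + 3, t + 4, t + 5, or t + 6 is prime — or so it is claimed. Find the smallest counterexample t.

t = 90

A counterexample is any integer t ≥ 57 such that t, t + 1, t + 2, t + 3, t + 4, t + 5, t + 6 are all composite; we check each in order.
The first 33 eligible values, up to t = 89, all satisfy the conclusion.
t = 90: 90 = 2 × 45; 91 = 7 × 13; 92 = 2 × 46; 93 = 3 × 31; 94 = 2 × 47; 95 = 5 × 19; 96 = 2 × 48 — all composite.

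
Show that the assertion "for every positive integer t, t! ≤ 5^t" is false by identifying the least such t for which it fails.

Check each positive integer t in order until t! > 5^t.
For t = 1, 2, 3, 4, …, 9, 10, 11 the conclusion holds.
t = 12: t! = 479001600 and 5^t = 244140625, so 479001600 > 244140625.
Hence t = 12 is a counterexample.

t = 12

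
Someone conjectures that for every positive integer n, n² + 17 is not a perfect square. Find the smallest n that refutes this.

n = 8

The first 7 eligible values, up to n = 7, all satisfy the conclusion.
n = 8: 8² + 17 = 81 = 9², a perfect square.
Thus n = 8 disproves the claim, and no smaller n works.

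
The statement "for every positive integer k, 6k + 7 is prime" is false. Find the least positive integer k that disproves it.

k = 3

A counterexample is any positive integer k such that 6k + 7 is not prime; we check each in order.
k = 1: 6k + 7 = 13, prime.
k = 2: 6k + 7 = 19, prime.
k = 3: 6k + 7 = 25 = 5 × 5, composite.
Hence k = 3 is a counterexample.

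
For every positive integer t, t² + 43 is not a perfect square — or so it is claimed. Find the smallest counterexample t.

t = 21

Check each positive integer t in order until t² + 43 is a perfect square.
For t = 1, 2, 3, 4, …, 18, 19, 20 the conclusion holds.
t = 21: 21² + 43 = 484 = 22², a perfect square.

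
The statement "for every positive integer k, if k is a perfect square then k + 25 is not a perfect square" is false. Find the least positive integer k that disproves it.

Check each positive integer k in order until k is a perfect square but k + 25 is a perfect square.
The first 11 eligible values, up to k = 121, all satisfy the conclusion.
k = 144: 144 = 12² and 144 + 25 = 169 = 13².

k = 144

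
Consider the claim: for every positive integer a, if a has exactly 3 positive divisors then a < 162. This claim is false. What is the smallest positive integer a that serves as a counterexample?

Check each positive integer a in order until a has exactly 3 positive divisors but the claim fails.
The first 5 eligible values, up to a = 121, all satisfy the conclusion.
a = 169: τ(169) = 3; 169 ≥ 162.
Thus a = 169 disproves the claim, and no smaller a works.

a = 169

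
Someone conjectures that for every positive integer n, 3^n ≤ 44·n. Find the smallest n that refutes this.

We need the least positive integer n for which 3^n > 44·n.
n = 1: 3^n = 3 and 44·n = 44, so 3 ≤ 44.
n = 2: 3^n = 9 and 44·n = 88, so 9 ≤ 88.
n = 3: 3^n = 27 and 44·n = 132, so 27 ≤ 132.
n = 4: 3^n = 81 and 44·n = 176, so 81 ≤ 176.
n = 5: 3^n = 243 and 44·n = 220, so 243 > 220.

n = 5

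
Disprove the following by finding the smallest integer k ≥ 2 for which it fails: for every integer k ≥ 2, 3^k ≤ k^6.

k = 15

For k = 2, 3, 4, 5, …, 12, 13, 14 the conclusion holds.
k = 15: 3^k = 14348907 and k^6 = 11390625, so 14348907 > 11390625.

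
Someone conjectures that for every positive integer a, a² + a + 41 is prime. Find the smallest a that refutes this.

The first 39 eligible values, up to a = 39, all satisfy the conclusion.
a = 40: a² + a + 41 = 1681 = 41 × 41, composite.

a = 40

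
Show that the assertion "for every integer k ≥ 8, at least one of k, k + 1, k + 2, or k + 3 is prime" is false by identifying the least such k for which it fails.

k = 24

Check each integer k ≥ 8 in order until k, k + 1, k + 2, k + 3 are all composite.
For k = 8, 9, 10, 11, …, 21, 22, 23 the conclusion holds.
k = 24: 24 = 2 × 12; 25 = 5 × 5; 26 = 2 × 13; 27 = 3 × 9 — all composite.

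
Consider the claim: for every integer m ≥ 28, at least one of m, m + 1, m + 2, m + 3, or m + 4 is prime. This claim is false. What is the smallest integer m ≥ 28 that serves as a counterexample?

A counterexample is any integer m ≥ 28 such that m, m + 1, m + 2, m + 3, m + 4 are all composite; we check each in order.
m = 28: 29 is prime.
m = 29: 29 is prime.
m = 30: 31 is prime.
m = 31: 31 is prime.
m = 32: 32 = 2 × 16; 33 = 3 × 11; 34 = 2 × 17; 35 = 5 × 7; 36 = 2 × 18 — all composite.
Hence m = 32 is a counterexample.

m = 32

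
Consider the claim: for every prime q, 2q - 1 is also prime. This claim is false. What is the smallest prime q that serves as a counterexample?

For q = 2, 3 the conclusion holds.
q = 5: 2q - 1 = 9 = 3 × 3, not prime.
Thus q = 5 disproves the claim, and no smaller q works.

q = 5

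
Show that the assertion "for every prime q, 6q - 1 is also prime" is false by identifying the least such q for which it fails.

q = 11

For q = 2, 3, 5, 7 the conclusion holds.
q = 11: 6q - 1 = 65 = 5 × 13, not prime.
So q = 11 is the smallest counterexample.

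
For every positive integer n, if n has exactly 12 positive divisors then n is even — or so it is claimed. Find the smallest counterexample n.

n = 315

The first 24 eligible values, up to n = 308, all satisfy the conclusion.
n = 315: divisors of 315: 12 divisors; 315 is odd.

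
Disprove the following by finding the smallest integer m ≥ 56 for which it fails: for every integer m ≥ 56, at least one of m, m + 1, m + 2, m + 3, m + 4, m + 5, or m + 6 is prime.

m = 90

For m = 56, 57, 58, 59, …, 87, 88, 89 the conclusion holds.
m = 90: 90 = 2 × 45; 91 = 7 × 13; 92 = 2 × 46; 93 = 3 × 31; 94 = 2 × 47; 95 = 5 × 19; 96 = 2 × 48 — all composite.
Thus m = 90 disproves the claim, and no smaller m works.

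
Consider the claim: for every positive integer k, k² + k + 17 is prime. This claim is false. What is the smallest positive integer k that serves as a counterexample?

k = 16

For k = 1, 2, 3, 4, …, 13, 14, 15 the conclusion holds.
k = 16: k² + k + 17 = 289 = 17 × 17, composite.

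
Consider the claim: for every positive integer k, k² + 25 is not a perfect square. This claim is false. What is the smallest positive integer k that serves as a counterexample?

k = 12

For k = 1, 2, 3, 4, …, 9, 10, 11 the conclusion holds.
k = 12: 12² + 25 = 169 = 13², a perfect square.
Thus k = 12 disproves the claim, and no smaller k works.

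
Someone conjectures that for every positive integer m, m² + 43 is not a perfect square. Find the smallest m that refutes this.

m = 21

A counterexample is any positive integer m such that m² + 43 is a perfect square; we check each in order.
For m = 1, 2, 3, 4, …, 18, 19, 20 the conclusion holds.
m = 21: 21² + 43 = 484 = 22², a perfect square.
Thus m = 21 disproves the claim, and no smaller m works.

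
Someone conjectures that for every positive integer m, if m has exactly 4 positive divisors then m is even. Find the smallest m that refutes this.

m = 15

A counterexample is any positive integer m such that m has exactly 4 positive divisors but m is odd; we check each in order.
For m = 6, 8, 10, 14 the conclusion holds.
m = 15: divisors of 15: 1, 3, 5, 15; 15 is odd.
Hence m = 15 is a counterexample.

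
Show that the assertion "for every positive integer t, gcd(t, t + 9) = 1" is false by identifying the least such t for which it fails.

t = 3

A counterexample is any positive integer t such that gcd(t, t + 9) > 1; we check each in order.
For t = 1, 2 the conclusion holds.
t = 3: gcd(3, 12) = 3.
Hence t = 3 is a counterexample.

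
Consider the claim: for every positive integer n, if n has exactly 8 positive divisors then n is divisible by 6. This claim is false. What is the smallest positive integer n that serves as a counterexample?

Check each positive integer n in order until n has exactly 8 positive divisors but n is not divisible by 6.
n = 24: τ(24) = 8; 24 mod 6 = 0.
n = 30: τ(30) = 8; 30 mod 6 = 0.
n = 40: τ(40) = 8; 40 mod 6 = 4.

n = 40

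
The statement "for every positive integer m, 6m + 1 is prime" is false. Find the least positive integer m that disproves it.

m = 4

We need the least positive integer m for which 6m + 1 is not prime.
For m = 1, 2, 3 the conclusion holds.
m = 4: 6m + 1 = 25 = 5 × 5, composite.
Hence m = 4 is a counterexample.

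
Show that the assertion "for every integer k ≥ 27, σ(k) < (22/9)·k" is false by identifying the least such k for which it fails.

Check each integer k ≥ 27 in order until the claim fails.
The first 9 eligible values, up to k = 35, all satisfy the conclusion.
k = 36: σ(36) = 91; 91 ≥ 88.
Hence k = 36 is a counterexample.

k = 36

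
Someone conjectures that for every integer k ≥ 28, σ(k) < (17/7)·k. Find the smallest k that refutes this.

k = 36

Check each integer k ≥ 28 in order until the claim fails.
For k = 28, 29, 30, 31, 32, 33, 34, 35 the conclusion holds.
k = 36: σ(36) = 91; 91 ≥ 612/7.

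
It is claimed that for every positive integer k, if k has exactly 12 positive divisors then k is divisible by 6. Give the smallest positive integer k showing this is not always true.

k = 140

For k = 60, 72, 84, 90, 96, 108, 126, 132 the conclusion holds.
k = 140: τ(140) = 12; 140 mod 6 = 2.
So k = 140 is the smallest counterexample.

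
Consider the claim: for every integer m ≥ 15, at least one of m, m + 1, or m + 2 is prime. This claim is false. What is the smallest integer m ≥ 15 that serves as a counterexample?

m = 20

We need the least integer m ≥ 15 for which m, m + 1, m + 2 are all composite.
The first 5 eligible values, up to m = 19, all satisfy the conclusion.
m = 20: 20 = 2 × 10; 21 = 3 × 7; 22 = 2 × 11 — all composite.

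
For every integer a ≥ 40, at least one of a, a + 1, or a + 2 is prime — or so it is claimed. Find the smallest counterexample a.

a = 44

Check each integer a ≥ 40 in order until a, a + 1, a + 2 are all composite.
The first 4 eligible values, up to a = 43, all satisfy the conclusion.
a = 44: 44 = 2 × 22; 45 = 3 × 15; 46 = 2 × 23 — all composite.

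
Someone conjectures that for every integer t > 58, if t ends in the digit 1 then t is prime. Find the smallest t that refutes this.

For t = 61, 71 the conclusion holds.
t = 81: 81 ends in 1; 81 = 3 × 27, composite.

t = 81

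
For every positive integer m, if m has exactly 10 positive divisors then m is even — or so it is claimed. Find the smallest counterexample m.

We need the least positive integer m for which m has exactly 10 positive divisors but m is odd.
For m = 48, 80, 112, 162, 176, 208, 272, 304, 368 the conclusion holds.
m = 405: divisors of 405: 10 divisors; 405 is odd.

m = 405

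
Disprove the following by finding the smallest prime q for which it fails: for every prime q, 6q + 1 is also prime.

q = 19

A counterexample is any prime q such that 6q + 1 is not prime; we check each in order.
q = 2: 6q + 1 = 13, prime.
q = 3: 6q + 1 = 19, prime.
q = 5: 6q + 1 = 31, prime.
q = 7: 6q + 1 = 43, prime.
q = 11: 6q + 1 = 67, prime.
q = 13: 6q + 1 = 79, prime.
q = 17: 6q + 1 = 103, prime.
q = 19: 6q + 1 = 115 = 5 × 23, not prime.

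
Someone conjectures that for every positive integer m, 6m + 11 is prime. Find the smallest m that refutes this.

A counterexample is any positive integer m such that 6m + 11 is not prime; we check each in order.
m = 1: 6m + 11 = 17, prime.
m = 2: 6m + 11 = 23, prime.
m = 3: 6m + 11 = 29, prime.
m = 4: 6m + 11 = 35 = 5 × 7, composite.
Thus m = 4 disproves the claim, and no smaller m works.

m = 4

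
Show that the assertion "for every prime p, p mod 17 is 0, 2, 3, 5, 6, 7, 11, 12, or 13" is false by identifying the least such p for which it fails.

p = 31

We need the least prime p for which the claim fails.
For p = 2, 3, 5, 7, 11, 13, 17, 19, 23, 29 the conclusion holds.
p = 31: 31 mod 17 = 14 — not in {0, 2, 3, 5, 6, 7, 11, 12, 13}.
Thus p = 31 disproves the claim, and no smaller p works.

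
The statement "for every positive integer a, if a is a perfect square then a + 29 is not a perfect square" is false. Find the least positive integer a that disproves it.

a = 196

The first 13 eligible values, up to a = 169, all satisfy the conclusion.
a = 196: 196 = 14² and 196 + 29 = 225 = 15².
So a = 196 is the smallest counterexample.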